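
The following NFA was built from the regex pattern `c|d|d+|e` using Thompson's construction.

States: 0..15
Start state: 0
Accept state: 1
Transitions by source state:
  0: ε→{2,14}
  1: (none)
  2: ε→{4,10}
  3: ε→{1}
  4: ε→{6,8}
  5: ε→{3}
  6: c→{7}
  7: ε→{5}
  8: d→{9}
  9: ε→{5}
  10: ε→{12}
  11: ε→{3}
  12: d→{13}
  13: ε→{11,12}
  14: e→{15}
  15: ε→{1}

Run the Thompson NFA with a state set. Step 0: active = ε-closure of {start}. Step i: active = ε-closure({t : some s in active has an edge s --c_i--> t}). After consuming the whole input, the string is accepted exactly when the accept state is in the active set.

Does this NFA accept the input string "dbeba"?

Answer: REJECT

Steps:
start: ε-closure({0}) = {0,2,4,6,8,10,12,14}
'd' @ 1: {1,3,5,9,11,12,13}  [accepting]
'b' @ 2: {}  — dead — no transitions
rest 'eba' ignored (set empty)
end set {} — state 1 not in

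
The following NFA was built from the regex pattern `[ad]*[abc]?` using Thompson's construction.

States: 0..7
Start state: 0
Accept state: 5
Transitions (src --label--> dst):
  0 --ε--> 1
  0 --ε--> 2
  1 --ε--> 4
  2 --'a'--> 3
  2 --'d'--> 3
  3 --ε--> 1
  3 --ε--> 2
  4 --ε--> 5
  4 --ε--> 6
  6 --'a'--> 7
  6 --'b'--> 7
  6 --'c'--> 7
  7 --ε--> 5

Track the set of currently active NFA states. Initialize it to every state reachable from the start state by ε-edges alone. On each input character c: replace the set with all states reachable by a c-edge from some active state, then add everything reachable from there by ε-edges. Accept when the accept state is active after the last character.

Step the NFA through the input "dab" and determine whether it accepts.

start: ε-closure({0}) = {0,1,2,4,5,6}
'd' @ 1: {1,2,3,4,5,6}  (accept∈set)
'a' @ 2: {1,2,3,4,5,6,7}  (accept∈set)
'b' @ 3: {5,7}  (accept∈set)
after full input: {5,7}  (accept=5 in)

Answer: ACCEPT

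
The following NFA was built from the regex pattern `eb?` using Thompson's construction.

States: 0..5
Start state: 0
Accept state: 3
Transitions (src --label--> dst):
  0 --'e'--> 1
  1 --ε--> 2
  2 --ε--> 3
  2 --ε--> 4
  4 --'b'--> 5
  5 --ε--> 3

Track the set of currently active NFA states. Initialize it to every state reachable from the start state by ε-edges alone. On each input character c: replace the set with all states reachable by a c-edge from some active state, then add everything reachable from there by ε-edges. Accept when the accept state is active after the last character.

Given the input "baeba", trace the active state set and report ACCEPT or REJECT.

S₀ = ε-closure({0}) = {0}
'b' @ 1: {}  — state set empty
rest 'aeba' ignored (set empty)
final: {}; accept 3 not in set

Answer: REJECT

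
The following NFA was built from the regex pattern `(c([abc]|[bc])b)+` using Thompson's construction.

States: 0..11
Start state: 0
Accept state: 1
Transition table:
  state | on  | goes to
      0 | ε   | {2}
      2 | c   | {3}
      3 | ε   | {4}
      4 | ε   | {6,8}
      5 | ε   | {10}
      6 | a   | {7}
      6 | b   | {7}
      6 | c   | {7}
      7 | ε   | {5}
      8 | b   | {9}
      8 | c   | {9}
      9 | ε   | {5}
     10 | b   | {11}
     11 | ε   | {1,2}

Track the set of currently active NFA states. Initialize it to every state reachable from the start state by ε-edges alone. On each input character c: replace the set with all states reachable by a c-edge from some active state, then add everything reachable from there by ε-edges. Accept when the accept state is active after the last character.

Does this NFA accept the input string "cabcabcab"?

Answer: ACCEPT

Steps:
S₀ = ε-closure({0}) = {0,2}
'c' @ 1: {3,4,6,8}
'a' @ 2: {5,7,10}
'b' @ 3: {1,2,11}  ✓accept
'c' @ 4: {3,4,6,8}
'a' @ 5: {5,7,10}
'b' @ 6: {1,2,11}  ✓accept
'c' @ 7: {3,4,6,8}
'a' @ 8: {5,7,10}
'b' @ 9: {1,2,11}  ✓accept
after full input: {1,2,11}  (accept=1 in)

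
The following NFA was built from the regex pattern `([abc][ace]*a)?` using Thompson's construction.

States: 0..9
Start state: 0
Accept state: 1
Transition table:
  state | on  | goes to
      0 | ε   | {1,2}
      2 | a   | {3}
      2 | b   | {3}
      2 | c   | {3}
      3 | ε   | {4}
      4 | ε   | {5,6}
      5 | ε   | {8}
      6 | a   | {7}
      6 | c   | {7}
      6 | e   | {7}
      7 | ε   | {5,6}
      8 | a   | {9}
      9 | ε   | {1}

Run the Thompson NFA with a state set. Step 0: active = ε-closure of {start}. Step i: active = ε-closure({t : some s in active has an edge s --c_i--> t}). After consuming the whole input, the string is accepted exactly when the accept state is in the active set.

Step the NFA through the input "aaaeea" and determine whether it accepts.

initial (ε-close {0}): {0,1,2}
'a' @ 1: {3,4,5,6,8}
'a' @ 2: {1,5,6,7,8,9}  [accepting]
'a' @ 3: {1,5,6,7,8,9}  [accepting]
'e' @ 4: {5,6,7,8}
'e' @ 5: {5,6,7,8}
'a' @ 6: {1,5,6,7,8,9}  [accepting]
end set {1,5,6,7,8,9} — state 1 in

Answer: ACCEPT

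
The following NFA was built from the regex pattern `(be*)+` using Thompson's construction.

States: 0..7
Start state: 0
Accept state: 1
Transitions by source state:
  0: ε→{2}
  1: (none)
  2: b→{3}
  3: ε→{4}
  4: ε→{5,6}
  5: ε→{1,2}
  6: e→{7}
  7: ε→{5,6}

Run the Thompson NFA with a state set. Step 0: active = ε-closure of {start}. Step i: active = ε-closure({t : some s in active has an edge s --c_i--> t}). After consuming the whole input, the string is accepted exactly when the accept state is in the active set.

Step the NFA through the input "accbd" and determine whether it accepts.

Answer: REJECT

Steps:
initial (ε-close {0}): {0,2}
'a' @ 1: {}  — dead — no transitions
rest 'ccbd' ignored (set empty)
end set {} — state 1 not in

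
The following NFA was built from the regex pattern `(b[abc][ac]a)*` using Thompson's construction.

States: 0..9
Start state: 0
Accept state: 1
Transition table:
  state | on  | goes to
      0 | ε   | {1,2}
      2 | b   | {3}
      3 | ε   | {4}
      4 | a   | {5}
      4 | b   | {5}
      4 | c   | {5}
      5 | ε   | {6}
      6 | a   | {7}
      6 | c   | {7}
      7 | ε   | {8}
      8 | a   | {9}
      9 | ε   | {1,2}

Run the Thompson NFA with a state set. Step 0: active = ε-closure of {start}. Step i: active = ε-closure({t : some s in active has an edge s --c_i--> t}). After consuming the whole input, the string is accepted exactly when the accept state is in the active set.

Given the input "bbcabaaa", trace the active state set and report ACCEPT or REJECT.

Answer: ACCEPT

Steps:
S₀ = ε-closure({0}) = {0,1,2}
'b' @ 1: {3,4}
'b' @ 2: {5,6}
'c' @ 3: {7,8}
'a' @ 4: {1,2,9}  ✓accept
'b' @ 5: {3,4}
'a' @ 6: {5,6}
'a' @ 7: {7,8}
'a' @ 8: {1,2,9}  ✓accept
after full input: {1,2,9}  (accept=1 in)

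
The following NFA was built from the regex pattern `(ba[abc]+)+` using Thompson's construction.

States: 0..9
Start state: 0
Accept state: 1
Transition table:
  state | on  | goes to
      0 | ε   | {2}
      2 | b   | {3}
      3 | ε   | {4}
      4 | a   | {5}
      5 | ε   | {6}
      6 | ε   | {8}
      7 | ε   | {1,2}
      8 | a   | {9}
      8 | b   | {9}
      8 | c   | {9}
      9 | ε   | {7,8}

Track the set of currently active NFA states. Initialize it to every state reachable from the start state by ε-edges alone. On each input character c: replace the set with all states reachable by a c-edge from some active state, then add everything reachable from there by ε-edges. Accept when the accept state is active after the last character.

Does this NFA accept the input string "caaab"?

Answer: REJECT

Derivation:
S₀ = ε-closure({0}) = {0,2}
'c' @ 1: {}  — dead — no transitions
rest 'aaab' ignored (set empty)
final: {}; accept 1 not in set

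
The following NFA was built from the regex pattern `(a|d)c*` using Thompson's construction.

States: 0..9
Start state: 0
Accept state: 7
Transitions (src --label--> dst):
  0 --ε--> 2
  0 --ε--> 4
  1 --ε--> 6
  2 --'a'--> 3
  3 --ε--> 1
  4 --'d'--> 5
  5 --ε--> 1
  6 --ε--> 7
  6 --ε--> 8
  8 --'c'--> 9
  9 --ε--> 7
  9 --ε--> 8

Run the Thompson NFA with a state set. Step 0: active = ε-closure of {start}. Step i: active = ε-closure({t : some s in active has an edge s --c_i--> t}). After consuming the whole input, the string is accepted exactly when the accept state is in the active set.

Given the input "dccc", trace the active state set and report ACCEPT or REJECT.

start: ε-closure({0}) = {0,2,4}
'd' @ 1: {1,5,6,7,8}  ✓accept
'c' @ 2: {7,8,9}  ✓accept
'c' @ 3: {7,8,9}  ✓accept
'c' @ 4: {7,8,9}  ✓accept
after full input: {7,8,9}  (accept=7 in)

Answer: ACCEPT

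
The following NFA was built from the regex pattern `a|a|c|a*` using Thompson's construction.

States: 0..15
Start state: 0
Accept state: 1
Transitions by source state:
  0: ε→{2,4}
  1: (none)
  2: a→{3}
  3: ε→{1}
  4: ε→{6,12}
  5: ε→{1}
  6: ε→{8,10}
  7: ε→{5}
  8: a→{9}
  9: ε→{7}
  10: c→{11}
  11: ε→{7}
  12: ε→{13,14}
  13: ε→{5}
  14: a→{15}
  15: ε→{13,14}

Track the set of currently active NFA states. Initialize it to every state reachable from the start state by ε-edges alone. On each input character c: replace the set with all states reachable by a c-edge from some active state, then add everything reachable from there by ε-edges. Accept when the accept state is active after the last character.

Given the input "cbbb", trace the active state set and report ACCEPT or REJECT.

start: ε-closure({0}) = {0,1,2,4,5,6,8,10,12,13,14}
'c' @ 1: {1,5,7,11}  ✓accept
'b' @ 2: {}  — state set empty
rest 'bb' ignored (set empty)
after full input: {}  (accept=1 not in)

Answer: REJECT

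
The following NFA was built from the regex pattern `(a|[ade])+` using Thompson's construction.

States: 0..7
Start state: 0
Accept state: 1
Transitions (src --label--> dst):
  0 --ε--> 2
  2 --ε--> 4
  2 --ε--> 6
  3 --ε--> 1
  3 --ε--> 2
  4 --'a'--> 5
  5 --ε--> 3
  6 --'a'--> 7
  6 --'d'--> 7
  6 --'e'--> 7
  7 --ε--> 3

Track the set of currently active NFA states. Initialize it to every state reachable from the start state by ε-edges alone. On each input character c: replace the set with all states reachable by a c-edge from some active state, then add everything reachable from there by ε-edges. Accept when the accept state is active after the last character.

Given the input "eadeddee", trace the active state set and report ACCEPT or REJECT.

S₀ = ε-closure({0}) = {0,2,4,6}
'e' @ 1: {1,2,3,4,6,7}  [accepting]
'a' @ 2: {1,2,3,4,5,6,7}  [accepting]
'd' @ 3: {1,2,3,4,6,7}  [accepting]
'e' @ 4: {1,2,3,4,6,7}  [accepting]
'd' @ 5: {1,2,3,4,6,7}  [accepting]
'd' @ 6: {1,2,3,4,6,7}  [accepting]
'e' @ 7: {1,2,3,4,6,7}  [accepting]
'e' @ 8: {1,2,3,4,6,7}  [accepting]
end set {1,2,3,4,6,7} — state 1 in

Answer: ACCEPT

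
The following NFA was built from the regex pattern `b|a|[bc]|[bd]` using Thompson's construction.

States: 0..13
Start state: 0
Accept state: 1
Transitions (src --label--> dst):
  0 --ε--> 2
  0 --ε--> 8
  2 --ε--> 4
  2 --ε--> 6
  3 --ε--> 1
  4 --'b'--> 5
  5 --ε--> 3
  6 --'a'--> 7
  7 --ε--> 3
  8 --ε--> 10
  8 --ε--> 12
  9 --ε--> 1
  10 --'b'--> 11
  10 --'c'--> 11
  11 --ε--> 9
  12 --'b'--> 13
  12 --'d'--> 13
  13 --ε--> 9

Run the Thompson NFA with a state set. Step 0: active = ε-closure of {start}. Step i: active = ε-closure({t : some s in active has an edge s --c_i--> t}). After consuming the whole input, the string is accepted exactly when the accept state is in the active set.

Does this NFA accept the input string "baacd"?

S₀ = ε-closure({0}) = {0,2,4,6,8,10,12}
'b' @ 1: {1,3,5,9,11,13}  [accepting]
'a' @ 2: {}  — state set empty
rest 'acd' ignored (set empty)
final: {}; accept 1 not in set

Answer: REJECT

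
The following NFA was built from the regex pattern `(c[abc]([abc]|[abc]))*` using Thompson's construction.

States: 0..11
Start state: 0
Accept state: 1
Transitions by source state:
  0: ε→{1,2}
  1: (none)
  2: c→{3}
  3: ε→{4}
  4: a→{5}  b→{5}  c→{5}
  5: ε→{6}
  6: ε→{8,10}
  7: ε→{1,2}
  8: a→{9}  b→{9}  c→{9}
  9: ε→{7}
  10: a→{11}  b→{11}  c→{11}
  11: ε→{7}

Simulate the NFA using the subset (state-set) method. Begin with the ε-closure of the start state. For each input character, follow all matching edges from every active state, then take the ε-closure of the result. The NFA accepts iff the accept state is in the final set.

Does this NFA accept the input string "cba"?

Answer: ACCEPT

Steps:
S₀ = ε-closure({0}) = {0,1,2}
'c' @ 1: {3,4}
'b' @ 2: {5,6,8,10}
'a' @ 3: {1,2,7,9,11}  ✓accept
end set {1,2,7,9,11} — state 1 in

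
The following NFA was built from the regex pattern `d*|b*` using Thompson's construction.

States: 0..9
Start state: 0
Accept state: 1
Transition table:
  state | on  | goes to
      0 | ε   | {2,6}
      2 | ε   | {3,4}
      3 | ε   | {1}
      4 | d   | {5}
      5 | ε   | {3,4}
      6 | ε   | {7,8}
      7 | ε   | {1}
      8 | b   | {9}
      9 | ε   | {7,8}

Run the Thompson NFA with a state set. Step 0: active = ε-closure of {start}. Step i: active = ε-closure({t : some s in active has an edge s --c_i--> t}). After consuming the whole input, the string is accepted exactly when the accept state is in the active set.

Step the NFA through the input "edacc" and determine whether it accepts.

Answer: REJECT

Trace:
S₀ = ε-closure({0}) = {0,1,2,3,4,6,7,8}
'e' @ 1: {}  — dead — no transitions
rest 'dacc' ignored (set empty)
after full input: {}  (accept=1 not in)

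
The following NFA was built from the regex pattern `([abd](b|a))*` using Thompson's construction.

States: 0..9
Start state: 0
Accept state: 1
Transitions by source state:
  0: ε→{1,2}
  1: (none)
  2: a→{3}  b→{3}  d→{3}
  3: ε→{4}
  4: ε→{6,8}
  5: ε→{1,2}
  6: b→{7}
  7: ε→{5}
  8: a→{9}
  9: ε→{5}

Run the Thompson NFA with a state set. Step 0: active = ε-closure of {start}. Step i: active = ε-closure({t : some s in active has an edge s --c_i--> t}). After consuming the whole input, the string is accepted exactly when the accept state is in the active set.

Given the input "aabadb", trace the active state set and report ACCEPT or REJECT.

initial (ε-close {0}): {0,1,2}
'a' @ 1: {3,4,6,8}
'a' @ 2: {1,2,5,9}  [accepting]
'b' @ 3: {3,4,6,8}
'a' @ 4: {1,2,5,9}  [accepting]
'd' @ 5: {3,4,6,8}
'b' @ 6: {1,2,5,7}  [accepting]
end set {1,2,5,7} — state 1 in

Answer: ACCEPT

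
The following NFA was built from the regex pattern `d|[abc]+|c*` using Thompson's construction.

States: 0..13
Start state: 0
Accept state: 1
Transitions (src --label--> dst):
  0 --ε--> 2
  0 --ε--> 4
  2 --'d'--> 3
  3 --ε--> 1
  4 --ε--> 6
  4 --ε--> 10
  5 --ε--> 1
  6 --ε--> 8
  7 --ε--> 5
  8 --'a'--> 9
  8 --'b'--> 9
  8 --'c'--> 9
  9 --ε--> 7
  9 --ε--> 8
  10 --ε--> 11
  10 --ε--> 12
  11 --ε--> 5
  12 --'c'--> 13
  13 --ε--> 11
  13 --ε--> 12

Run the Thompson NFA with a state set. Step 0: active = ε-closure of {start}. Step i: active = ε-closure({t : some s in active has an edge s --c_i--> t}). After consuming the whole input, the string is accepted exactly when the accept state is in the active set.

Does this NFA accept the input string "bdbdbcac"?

S₀ = ε-closure({0}) = {0,1,2,4,5,6,8,10,11,12}
'b' @ 1: {1,5,7,8,9}  ✓accept
'd' @ 2: {}  — state set empty
rest 'bdbcac' ignored (set empty)
final: {}; accept 1 not in set

Answer: REJECT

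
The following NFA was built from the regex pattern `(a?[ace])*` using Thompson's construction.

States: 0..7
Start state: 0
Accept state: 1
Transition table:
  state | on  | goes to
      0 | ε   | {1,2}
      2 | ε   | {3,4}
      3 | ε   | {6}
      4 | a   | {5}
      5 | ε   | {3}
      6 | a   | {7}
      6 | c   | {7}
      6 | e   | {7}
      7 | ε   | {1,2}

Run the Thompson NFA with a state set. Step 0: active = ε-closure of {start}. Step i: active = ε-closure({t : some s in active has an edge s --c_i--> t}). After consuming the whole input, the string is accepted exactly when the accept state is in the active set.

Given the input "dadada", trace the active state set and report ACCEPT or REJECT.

Answer: REJECT

Steps:
S₀ = ε-closure({0}) = {0,1,2,3,4,6}
'd' @ 1: {}  — no active states
rest 'adada' ignored (set empty)
after full input: {}  (accept=1 not in)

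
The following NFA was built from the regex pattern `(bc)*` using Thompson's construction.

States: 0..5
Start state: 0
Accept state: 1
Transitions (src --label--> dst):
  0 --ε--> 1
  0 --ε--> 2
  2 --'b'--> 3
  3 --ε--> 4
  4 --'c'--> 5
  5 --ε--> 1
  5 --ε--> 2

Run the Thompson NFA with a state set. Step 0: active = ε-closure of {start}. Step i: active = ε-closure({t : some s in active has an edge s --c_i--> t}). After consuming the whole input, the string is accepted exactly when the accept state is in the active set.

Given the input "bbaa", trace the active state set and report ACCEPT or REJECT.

Answer: REJECT

Steps:
start: ε-closure({0}) = {0,1,2}
'b' @ 1: {3,4}
'b' @ 2: {}  — state set empty
rest 'aa' ignored (set empty)
final: {}; accept 1 not in set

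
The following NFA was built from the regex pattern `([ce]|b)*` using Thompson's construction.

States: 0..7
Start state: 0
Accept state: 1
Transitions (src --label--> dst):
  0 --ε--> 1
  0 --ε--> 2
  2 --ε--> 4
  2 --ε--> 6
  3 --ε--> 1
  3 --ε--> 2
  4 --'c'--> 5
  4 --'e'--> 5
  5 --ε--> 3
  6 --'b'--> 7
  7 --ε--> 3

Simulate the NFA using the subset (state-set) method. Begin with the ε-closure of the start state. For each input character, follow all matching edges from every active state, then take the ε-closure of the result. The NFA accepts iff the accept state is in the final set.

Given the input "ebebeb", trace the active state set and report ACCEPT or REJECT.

Answer: ACCEPT

Steps:
initial (ε-close {0}): {0,1,2,4,6}
'e' @ 1: {1,2,3,4,5,6}  ✓accept
'b' @ 2: {1,2,3,4,6,7}  ✓accept
'e' @ 3: {1,2,3,4,5,6}  ✓accept
'b' @ 4: {1,2,3,4,6,7}  ✓accept
'e' @ 5: {1,2,3,4,5,6}  ✓accept
'b' @ 6: {1,2,3,4,6,7}  ✓accept
end set {1,2,3,4,6,7} — state 1 in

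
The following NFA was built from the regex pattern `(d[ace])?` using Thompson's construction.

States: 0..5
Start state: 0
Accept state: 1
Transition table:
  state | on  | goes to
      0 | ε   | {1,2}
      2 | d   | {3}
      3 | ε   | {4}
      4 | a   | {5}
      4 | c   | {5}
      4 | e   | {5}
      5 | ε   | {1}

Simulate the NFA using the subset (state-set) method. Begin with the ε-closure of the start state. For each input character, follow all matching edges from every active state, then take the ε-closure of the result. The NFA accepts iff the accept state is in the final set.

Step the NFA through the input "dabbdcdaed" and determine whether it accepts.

Answer: REJECT

Derivation:
start: ε-closure({0}) = {0,1,2}
'd' @ 1: {3,4}
'a' @ 2: {1,5}  ✓accept
'b' @ 3: {}  — state set empty
rest 'bdcdaed' ignored (set empty)
after full input: {}  (accept=1 not in)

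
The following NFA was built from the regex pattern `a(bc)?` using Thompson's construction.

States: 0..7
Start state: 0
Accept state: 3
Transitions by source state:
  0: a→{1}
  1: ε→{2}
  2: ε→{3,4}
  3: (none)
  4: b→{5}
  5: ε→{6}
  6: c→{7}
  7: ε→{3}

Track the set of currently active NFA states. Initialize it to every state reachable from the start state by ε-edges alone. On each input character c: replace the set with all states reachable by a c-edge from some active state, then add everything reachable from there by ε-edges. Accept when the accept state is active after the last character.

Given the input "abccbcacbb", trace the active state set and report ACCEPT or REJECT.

Answer: REJECT

Derivation:
start: ε-closure({0}) = {0}
'a' @ 1: {1,2,3,4}  (accept∈set)
'b' @ 2: {5,6}
'c' @ 3: {3,7}  (accept∈set)
'c' @ 4: {}  — dead — no transitions
rest 'bcacbb' ignored (set empty)
final: {}; accept 3 not in set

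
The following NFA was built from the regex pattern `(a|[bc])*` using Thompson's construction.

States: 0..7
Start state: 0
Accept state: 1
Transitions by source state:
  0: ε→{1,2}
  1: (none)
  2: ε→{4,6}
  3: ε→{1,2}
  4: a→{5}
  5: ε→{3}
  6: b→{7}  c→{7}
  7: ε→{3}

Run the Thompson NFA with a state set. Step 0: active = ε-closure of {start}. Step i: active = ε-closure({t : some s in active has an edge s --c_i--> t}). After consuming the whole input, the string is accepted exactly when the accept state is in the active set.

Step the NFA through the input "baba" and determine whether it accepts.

Answer: ACCEPT

Derivation:
start: ε-closure({0}) = {0,1,2,4,6}
'b' @ 1: {1,2,3,4,6,7}  [accepting]
'a' @ 2: {1,2,3,4,5,6}  [accepting]
'b' @ 3: {1,2,3,4,6,7}  [accepting]
'a' @ 4: {1,2,3,4,5,6}  [accepting]
end set {1,2,3,4,5,6} — state 1 in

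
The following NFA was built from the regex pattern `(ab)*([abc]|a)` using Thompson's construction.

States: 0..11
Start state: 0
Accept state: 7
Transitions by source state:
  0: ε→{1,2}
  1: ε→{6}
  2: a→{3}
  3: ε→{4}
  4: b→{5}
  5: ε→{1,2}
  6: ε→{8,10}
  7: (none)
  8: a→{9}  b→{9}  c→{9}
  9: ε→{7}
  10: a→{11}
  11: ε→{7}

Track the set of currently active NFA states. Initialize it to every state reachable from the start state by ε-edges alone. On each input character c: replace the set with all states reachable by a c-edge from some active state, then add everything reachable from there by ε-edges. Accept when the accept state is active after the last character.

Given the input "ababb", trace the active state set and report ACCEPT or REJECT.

initial (ε-close {0}): {0,1,2,6,8,10}
'a' @ 1: {3,4,7,9,11}  (accept∈set)
'b' @ 2: {1,2,5,6,8,10}
'a' @ 3: {3,4,7,9,11}  (accept∈set)
'b' @ 4: {1,2,5,6,8,10}
'b' @ 5: {7,9}  (accept∈set)
final: {7,9}; accept 7 in set

Answer: ACCEPT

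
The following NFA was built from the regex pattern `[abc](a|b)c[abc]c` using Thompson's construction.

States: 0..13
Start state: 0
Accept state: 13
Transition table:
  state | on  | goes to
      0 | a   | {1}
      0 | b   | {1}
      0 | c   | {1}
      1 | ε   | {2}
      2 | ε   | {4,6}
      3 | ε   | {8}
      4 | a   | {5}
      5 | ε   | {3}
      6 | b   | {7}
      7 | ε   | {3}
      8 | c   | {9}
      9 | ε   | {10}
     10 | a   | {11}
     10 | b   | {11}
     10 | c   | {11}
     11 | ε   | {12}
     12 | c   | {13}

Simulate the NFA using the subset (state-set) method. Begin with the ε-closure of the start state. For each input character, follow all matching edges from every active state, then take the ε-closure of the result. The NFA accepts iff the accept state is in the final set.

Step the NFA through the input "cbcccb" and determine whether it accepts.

Answer: REJECT

Trace:
start: ε-closure({0}) = {0}
'c' @ 1: {1,2,4,6}
'b' @ 2: {3,7,8}
'c' @ 3: {9,10}
'c' @ 4: {11,12}
'c' @ 5: {13}  [accepting]
'b' @ 6: {}  — state set empty
after full input: {}  (accept=13 not in)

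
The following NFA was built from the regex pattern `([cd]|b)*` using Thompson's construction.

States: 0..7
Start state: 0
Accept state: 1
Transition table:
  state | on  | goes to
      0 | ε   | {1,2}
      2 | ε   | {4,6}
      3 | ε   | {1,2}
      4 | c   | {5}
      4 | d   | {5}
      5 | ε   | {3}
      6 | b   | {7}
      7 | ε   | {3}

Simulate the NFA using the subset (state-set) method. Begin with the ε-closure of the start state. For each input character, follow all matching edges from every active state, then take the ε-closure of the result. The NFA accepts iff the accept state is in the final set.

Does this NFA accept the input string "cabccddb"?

Answer: REJECT

Steps:
start: ε-closure({0}) = {0,1,2,4,6}
'c' @ 1: {1,2,3,4,5,6}  ✓accept
'a' @ 2: {}  — dead — no transitions
rest 'bccddb' ignored (set empty)
after full input: {}  (accept=1 not in)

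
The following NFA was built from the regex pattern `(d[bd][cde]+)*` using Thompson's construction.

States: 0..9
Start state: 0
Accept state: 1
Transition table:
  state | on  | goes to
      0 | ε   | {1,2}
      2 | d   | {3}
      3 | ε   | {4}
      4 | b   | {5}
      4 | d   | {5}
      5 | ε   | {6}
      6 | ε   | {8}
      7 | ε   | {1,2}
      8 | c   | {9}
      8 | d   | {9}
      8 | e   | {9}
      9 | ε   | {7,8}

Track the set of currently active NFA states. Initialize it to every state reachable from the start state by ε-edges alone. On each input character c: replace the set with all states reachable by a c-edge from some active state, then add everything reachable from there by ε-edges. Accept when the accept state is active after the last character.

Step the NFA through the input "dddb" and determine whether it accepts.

Answer: REJECT

Derivation:
S₀ = ε-closure({0}) = {0,1,2}
'd' @ 1: {3,4}
'd' @ 2: {5,6,8}
'd' @ 3: {1,2,7,8,9}  [accepting]
'b' @ 4: {}  — dead — no transitions
end set {} — state 1 not in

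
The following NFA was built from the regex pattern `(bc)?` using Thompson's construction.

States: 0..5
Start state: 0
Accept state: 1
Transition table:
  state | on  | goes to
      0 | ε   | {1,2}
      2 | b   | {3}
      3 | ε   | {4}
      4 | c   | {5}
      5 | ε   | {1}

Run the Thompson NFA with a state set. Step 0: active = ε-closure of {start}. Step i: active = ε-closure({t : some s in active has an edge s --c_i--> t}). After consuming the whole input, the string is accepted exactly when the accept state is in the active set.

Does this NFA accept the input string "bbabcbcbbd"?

Answer: REJECT

Trace:
initial (ε-close {0}): {0,1,2}
'b' @ 1: {3,4}
'b' @ 2: {}  — no active states
rest 'abcbcbbd' ignored (set empty)
final: {}; accept 1 not in set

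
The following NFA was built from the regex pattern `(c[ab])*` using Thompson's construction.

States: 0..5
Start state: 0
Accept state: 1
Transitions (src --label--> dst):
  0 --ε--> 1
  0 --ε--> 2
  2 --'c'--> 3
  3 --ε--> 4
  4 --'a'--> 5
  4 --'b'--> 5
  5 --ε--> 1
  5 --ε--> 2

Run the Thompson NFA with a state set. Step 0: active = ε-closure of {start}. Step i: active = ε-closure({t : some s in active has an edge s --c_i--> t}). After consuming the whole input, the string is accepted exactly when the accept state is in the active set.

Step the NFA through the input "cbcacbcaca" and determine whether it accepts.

Answer: ACCEPT

Trace:
start: ε-closure({0}) = {0,1,2}
'c' @ 1: {3,4}
'b' @ 2: {1,2,5}  [accepting]
'c' @ 3: {3,4}
'a' @ 4: {1,2,5}  [accepting]
'c' @ 5: {3,4}
'b' @ 6: {1,2,5}  [accepting]
'c' @ 7: {3,4}
'a' @ 8: {1,2,5}  [accepting]
'c' @ 9: {3,4}
'a' @ 10: {1,2,5}  [accepting]
end set {1,2,5} — state 1 in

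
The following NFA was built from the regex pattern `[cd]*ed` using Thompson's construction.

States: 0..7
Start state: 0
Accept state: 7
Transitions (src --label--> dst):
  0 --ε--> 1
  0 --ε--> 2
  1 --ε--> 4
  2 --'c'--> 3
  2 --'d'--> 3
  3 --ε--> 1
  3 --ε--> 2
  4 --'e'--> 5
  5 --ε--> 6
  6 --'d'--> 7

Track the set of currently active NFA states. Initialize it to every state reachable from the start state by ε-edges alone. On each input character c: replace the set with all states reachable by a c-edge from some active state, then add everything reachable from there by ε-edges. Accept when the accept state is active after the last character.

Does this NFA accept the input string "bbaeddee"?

initial (ε-close {0}): {0,1,2,4}
'b' @ 1: {}  — no active states
rest 'baeddee' ignored (set empty)
final: {}; accept 7 not in set

Answer: REJECT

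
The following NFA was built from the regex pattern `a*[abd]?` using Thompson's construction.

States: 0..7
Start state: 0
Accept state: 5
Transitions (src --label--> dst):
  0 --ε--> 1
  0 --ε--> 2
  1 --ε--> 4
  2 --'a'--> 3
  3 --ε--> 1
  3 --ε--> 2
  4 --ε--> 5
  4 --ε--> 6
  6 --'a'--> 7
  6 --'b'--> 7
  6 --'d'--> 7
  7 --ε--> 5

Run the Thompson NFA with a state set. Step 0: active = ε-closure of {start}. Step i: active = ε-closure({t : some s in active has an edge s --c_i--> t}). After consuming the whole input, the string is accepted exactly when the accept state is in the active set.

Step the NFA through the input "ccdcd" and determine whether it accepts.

start: ε-closure({0}) = {0,1,2,4,5,6}
'c' @ 1: {}  — dead — no transitions
rest 'cdcd' ignored (set empty)
end set {} — state 5 not in

Answer: REJECT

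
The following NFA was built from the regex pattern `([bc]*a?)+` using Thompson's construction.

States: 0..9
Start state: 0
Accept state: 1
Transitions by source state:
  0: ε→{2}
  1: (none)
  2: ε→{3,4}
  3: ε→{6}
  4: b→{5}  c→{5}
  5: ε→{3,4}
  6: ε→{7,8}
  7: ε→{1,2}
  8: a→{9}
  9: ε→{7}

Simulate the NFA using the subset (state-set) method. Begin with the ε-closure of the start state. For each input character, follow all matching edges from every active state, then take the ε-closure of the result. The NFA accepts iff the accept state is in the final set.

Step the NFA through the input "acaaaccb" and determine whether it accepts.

Answer: ACCEPT

Trace:
initial (ε-close {0}): {0,1,2,3,4,6,7,8}
'a' @ 1: {1,2,3,4,6,7,8,9}  ✓accept
'c' @ 2: {1,2,3,4,5,6,7,8}  ✓accept
'a' @ 3: {1,2,3,4,6,7,8,9}  ✓accept
'a' @ 4: {1,2,3,4,6,7,8,9}  ✓accept
'a' @ 5: {1,2,3,4,6,7,8,9}  ✓accept
'c' @ 6: {1,2,3,4,5,6,7,8}  ✓accept
'c' @ 7: {1,2,3,4,5,6,7,8}  ✓accept
'b' @ 8: {1,2,3,4,5,6,7,8}  ✓accept
final: {1,2,3,4,5,6,7,8}; accept 1 in set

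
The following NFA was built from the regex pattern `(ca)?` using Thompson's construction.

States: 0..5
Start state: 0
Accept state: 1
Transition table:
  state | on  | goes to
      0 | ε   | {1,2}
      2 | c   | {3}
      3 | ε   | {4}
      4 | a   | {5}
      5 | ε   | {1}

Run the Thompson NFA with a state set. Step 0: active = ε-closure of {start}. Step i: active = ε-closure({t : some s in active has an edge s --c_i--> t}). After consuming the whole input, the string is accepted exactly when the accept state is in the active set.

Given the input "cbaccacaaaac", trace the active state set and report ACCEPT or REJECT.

Answer: REJECT

Trace:
S₀ = ε-closure({0}) = {0,1,2}
'c' @ 1: {3,4}
'b' @ 2: {}  — state set empty
rest 'accacaaaac' ignored (set empty)
after full input: {}  (accept=1 not in)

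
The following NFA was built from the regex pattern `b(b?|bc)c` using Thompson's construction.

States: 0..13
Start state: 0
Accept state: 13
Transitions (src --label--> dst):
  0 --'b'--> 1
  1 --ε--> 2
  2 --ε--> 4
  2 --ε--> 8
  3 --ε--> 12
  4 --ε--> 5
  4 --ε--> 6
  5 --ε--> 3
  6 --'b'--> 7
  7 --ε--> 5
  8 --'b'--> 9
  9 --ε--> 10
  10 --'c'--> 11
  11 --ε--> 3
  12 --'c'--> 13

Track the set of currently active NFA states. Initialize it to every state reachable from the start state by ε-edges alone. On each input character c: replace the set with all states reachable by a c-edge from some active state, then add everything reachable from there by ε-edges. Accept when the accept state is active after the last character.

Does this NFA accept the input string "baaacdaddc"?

Answer: REJECT

Derivation:
start: ε-closure({0}) = {0}
'b' @ 1: {1,2,3,4,5,6,8,12}
'a' @ 2: {}  — state set empty
rest 'aacdaddc' ignored (set empty)
after full input: {}  (accept=13 not in)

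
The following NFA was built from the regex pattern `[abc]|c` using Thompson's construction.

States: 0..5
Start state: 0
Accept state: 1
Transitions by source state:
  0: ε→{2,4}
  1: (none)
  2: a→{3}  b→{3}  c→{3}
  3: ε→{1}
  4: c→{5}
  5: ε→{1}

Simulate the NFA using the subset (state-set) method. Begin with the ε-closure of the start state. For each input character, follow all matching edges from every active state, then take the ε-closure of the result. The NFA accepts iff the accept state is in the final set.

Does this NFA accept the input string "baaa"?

initial (ε-close {0}): {0,2,4}
'b' @ 1: {1,3}  (accept∈set)
'a' @ 2: {}  — dead — no transitions
rest 'aa' ignored (set empty)
final: {}; accept 1 not in set

Answer: REJECT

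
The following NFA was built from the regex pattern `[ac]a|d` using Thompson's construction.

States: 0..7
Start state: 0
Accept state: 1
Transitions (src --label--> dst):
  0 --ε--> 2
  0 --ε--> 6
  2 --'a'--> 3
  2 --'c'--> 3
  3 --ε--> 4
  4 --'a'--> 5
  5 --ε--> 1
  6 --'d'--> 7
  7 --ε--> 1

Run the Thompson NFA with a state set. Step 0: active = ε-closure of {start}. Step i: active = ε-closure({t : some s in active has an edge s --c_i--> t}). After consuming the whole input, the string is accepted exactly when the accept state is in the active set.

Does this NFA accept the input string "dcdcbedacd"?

initial (ε-close {0}): {0,2,6}
'd' @ 1: {1,7}  (accept∈set)
'c' @ 2: {}  — state set empty
rest 'dcbedacd' ignored (set empty)
final: {}; accept 1 not in set

Answer: REJECT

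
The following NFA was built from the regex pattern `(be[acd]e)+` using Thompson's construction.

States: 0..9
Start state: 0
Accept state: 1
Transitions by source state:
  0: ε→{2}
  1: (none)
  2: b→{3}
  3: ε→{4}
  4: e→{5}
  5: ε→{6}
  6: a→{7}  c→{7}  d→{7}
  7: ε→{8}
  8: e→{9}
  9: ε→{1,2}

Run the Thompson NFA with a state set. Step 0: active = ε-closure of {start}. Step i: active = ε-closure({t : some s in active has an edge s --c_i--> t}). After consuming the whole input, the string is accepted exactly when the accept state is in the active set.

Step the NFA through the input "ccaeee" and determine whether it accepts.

Answer: REJECT

Derivation:
start: ε-closure({0}) = {0,2}
'c' @ 1: {}  — no active states
rest 'caeee' ignored (set empty)
after full input: {}  (accept=1 not in)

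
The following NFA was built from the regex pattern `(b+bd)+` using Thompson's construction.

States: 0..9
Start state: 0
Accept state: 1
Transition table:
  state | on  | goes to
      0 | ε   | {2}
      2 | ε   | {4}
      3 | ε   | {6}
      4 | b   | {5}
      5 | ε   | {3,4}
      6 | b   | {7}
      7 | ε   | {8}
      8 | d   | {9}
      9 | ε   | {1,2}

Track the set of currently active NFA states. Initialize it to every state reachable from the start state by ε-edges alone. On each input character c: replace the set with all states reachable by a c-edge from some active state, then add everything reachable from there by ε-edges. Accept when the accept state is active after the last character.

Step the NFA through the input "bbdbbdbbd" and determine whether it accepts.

S₀ = ε-closure({0}) = {0,2,4}
'b' @ 1: {3,4,5,6}
'b' @ 2: {3,4,5,6,7,8}
'd' @ 3: {1,2,4,9}  [accepting]
'b' @ 4: {3,4,5,6}
'b' @ 5: {3,4,5,6,7,8}
'd' @ 6: {1,2,4,9}  [accepting]
'b' @ 7: {3,4,5,6}
'b' @ 8: {3,4,5,6,7,8}
'd' @ 9: {1,2,4,9}  [accepting]
end set {1,2,4,9} — state 1 in

Answer: ACCEPT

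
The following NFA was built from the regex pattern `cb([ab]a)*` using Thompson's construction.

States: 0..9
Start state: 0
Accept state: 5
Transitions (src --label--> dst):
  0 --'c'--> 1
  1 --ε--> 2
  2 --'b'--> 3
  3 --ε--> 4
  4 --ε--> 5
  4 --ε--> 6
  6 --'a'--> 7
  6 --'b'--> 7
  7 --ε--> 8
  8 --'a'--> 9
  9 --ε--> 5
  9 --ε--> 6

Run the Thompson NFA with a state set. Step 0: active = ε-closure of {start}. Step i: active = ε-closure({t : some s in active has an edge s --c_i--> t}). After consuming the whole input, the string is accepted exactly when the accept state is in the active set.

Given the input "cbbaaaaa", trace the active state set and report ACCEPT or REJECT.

Answer: ACCEPT

Trace:
start: ε-closure({0}) = {0}
'c' @ 1: {1,2}
'b' @ 2: {3,4,5,6}  [accepting]
'b' @ 3: {7,8}
'a' @ 4: {5,6,9}  [accepting]
'a' @ 5: {7,8}
'a' @ 6: {5,6,9}  [accepting]
'a' @ 7: {7,8}
'a' @ 8: {5,6,9}  [accepting]
end set {5,6,9} — state 5 in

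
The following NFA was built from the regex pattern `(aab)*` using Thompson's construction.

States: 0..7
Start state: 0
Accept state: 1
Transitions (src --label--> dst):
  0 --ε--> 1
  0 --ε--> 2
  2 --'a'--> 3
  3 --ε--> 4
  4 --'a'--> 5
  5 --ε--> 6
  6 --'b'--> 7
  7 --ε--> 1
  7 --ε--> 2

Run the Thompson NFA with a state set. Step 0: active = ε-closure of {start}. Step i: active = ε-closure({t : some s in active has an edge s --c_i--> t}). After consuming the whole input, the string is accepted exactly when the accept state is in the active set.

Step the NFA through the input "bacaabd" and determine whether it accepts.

Answer: REJECT

Steps:
S₀ = ε-closure({0}) = {0,1,2}
'b' @ 1: {}  — state set empty
rest 'acaabd' ignored (set empty)
after full input: {}  (accept=1 not in)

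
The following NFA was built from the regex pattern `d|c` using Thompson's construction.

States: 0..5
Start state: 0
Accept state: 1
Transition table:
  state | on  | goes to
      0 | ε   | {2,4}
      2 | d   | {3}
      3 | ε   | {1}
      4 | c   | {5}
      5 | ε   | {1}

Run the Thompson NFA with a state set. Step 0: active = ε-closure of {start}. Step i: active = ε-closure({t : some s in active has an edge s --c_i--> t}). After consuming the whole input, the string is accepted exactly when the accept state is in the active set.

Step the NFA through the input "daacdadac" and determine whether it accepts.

Answer: REJECT

Steps:
initial (ε-close {0}): {0,2,4}
'd' @ 1: {1,3}  (accept∈set)
'a' @ 2: {}  — no active states
rest 'acdadac' ignored (set empty)
after full input: {}  (accept=1 not in)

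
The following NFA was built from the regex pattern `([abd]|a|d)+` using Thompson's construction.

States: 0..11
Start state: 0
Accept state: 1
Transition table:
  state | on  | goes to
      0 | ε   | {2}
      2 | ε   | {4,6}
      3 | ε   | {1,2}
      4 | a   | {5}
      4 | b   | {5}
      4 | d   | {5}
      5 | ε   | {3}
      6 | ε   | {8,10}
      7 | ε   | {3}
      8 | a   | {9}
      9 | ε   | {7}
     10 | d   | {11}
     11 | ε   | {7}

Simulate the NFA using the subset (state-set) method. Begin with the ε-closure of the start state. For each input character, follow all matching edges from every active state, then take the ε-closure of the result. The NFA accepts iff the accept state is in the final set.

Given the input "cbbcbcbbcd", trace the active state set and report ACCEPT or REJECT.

Answer: REJECT

Derivation:
initial (ε-close {0}): {0,2,4,6,8,10}
'c' @ 1: {}  — state set empty
rest 'bbcbcbbcd' ignored (set empty)
after full input: {}  (accept=1 not in)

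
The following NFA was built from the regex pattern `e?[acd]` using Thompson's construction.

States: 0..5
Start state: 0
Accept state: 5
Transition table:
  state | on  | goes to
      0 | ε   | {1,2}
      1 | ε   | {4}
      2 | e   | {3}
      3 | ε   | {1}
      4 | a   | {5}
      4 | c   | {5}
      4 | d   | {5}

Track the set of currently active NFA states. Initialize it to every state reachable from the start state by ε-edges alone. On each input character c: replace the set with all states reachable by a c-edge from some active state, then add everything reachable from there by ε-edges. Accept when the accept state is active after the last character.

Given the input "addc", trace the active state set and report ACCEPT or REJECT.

Answer: REJECT

Derivation:
S₀ = ε-closure({0}) = {0,1,2,4}
'a' @ 1: {5}  ✓accept
'd' @ 2: {}  — state set empty
rest 'dc' ignored (set empty)
final: {}; accept 5 not in set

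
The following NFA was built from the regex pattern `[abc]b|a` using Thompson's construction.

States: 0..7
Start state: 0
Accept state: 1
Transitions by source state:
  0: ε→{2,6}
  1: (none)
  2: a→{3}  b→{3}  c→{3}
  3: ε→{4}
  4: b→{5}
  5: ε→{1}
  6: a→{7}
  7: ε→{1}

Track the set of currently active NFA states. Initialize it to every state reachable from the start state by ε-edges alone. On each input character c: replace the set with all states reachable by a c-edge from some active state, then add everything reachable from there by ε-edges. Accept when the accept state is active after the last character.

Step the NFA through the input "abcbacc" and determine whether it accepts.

Answer: REJECT

Derivation:
start: ε-closure({0}) = {0,2,6}
'a' @ 1: {1,3,4,7}  [accepting]
'b' @ 2: {1,5}  [accepting]
'c' @ 3: {}  — state set empty
rest 'bacc' ignored (set empty)
final: {}; accept 1 not in set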